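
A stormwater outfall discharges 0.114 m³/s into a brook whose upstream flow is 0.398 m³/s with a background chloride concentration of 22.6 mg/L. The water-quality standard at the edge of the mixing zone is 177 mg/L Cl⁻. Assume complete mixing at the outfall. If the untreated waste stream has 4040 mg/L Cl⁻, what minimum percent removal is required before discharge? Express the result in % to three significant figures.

Mass balance: 177·0.512 = 0.114·Cₑ + 0.398·22.6.
Cₑ = (90.62 − 8.995) / 0.114 = 716 mg/L.
Required removal = 1 − 716/4040 = 82.28 %.

82.3 %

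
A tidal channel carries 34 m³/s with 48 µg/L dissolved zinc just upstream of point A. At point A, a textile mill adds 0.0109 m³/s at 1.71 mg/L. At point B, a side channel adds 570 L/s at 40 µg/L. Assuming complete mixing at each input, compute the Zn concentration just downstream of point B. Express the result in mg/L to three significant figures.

0.0484 mg/L

48 µg/L = 0.048 mg/L.
After input A: C = (34·0.048 + 0.0109·1.71) / 34.01 = 0.04853 mg/L.
570 L/s = 0.57 m³/s.
40 µg/L = 0.04 mg/L.
After input B: C = (34.01·0.04853 + 0.57·0.04) / 34.58 = 0.04839 mg/L.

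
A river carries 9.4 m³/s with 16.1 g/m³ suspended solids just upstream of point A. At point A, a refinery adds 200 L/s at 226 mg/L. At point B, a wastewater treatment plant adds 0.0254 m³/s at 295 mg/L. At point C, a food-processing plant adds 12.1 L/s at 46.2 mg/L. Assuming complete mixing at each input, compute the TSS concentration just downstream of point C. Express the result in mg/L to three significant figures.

21.2 mg/L

200 L/s = 0.2 m³/s.
After input A: C = (9.4·16.1 + 0.2·226) / 9.6 = 20.47 mg/L.
After input B: C = (9.6·20.47 + 0.0254·295) / 9.625 = 21.2 mg/L.
12.1 L/s = 0.0121 m³/s.
After input C: C = (9.625·21.2 + 0.0121·46.2) / 9.637 = 21.23 mg/L.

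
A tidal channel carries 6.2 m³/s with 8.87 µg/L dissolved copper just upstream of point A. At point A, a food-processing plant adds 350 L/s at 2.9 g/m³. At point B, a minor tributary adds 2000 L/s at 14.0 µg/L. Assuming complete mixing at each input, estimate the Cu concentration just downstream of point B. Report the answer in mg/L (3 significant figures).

8.87 µg/L = 0.00887 mg/L.
350 L/s = 0.35 m³/s.
After input A: C = (6.2·0.00887 + 0.35·2.9) / 6.55 = 0.1634 mg/L.
2000 L/s = 2 m³/s.
14.0 µg/L = 0.014 mg/L.
After input B: C = (6.55·0.1634 + 2·0.014) / 8.55 = 0.1284 mg/L.

0.128 mg/L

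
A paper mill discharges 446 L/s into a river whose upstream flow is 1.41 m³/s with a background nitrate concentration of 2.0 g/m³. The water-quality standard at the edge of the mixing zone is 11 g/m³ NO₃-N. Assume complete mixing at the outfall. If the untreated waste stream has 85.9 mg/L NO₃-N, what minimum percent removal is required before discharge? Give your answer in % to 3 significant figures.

446 L/s = 0.446 m³/s.
Mass balance: 11·1.856 = 0.446·Cₑ + 1.41·2.
Cₑ = (20.42 − 2.82) / 0.446 = 39.45 mg/L.
Required removal = 1 − 39.45/85.9 = 54.07 %.

54.1 %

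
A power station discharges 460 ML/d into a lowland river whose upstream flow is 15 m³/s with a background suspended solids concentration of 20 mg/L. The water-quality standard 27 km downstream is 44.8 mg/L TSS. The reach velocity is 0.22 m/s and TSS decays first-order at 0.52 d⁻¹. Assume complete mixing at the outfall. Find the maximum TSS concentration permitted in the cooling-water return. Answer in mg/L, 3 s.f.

460 ML/d = 5.324 m³/s.
Travel time to the compliance point: t = 2.7e+04/0.22 = 1.227e+05 s = 1.42 d; decay factor exp(−0.52·1.42) = 0.4778.
So the concentration just after mixing may be at most 44.8/0.4778 = 93.77 mg/L.
Mass balance: 93.77·20.32 = 5.324·Cₑ + 15·20.
Cₑ = (1906 − 300) / 5.324 = 301.6 mg/L.

302 mg/L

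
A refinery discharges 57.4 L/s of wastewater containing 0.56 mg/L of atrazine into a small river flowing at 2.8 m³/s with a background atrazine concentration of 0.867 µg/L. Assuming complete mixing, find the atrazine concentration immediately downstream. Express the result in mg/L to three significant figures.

0.0121 mg/L

57.4 L/s = 0.0574 m³/s.
0.867 µg/L = 0.000867 mg/L.
Conservation of mass across the mixing zone: C = (0.0574·0.56 + 2.8·0.000867) / (0.0574 + 2.8) = 0.03457/2.857 = 0.0121 mg/L.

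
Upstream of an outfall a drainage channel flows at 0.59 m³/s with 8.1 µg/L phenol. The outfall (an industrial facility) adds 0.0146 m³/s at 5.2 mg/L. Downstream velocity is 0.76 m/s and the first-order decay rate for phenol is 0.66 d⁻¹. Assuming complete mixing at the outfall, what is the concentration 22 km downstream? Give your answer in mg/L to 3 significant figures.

0.107 mg/L

8.1 µg/L = 0.0081 mg/L.
After complete mixing, C₀ = (0.0146·5.2 + 0.59·0.0081) / 0.6046 = 0.1335 mg/L.
Travel time t = 2.2e+04 m / 0.76 m/s = 2.895e+04 s = 0.335 d.
C = 0.1335·exp(−0.66·0.335) = 0.1335·0.8016 = 0.107 mg/L.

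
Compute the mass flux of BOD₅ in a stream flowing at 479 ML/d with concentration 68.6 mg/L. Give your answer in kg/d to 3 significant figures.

32900 kg/d

479 ML/d = 5.544 m³/s.
Mass flux = Q·C = 5.544 m³/s × 68.6 g/m³ = 380.3 g/s.
= 380.3 g/s × 86.4 = 3.286e+04 kg/d.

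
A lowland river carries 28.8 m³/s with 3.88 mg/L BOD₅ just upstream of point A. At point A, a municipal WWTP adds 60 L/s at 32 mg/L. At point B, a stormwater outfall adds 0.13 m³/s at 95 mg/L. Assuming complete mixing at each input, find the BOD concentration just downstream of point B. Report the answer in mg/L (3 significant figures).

60 L/s = 0.06 m³/s.
After input A: C = (28.8·3.88 + 0.06·32) / 28.86 = 3.938 mg/L.
After input B: C = (28.86·3.938 + 0.13·95) / 28.99 = 4.347 mg/L.

4.35 mg/L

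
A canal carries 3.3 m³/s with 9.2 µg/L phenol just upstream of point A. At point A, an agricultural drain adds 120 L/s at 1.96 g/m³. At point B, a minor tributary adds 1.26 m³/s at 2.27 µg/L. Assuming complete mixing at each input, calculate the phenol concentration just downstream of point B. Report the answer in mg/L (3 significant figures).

0.0574 mg/L

9.2 µg/L = 0.0092 mg/L.
120 L/s = 0.12 m³/s.
After input A: C = (3.3·0.0092 + 0.12·1.96) / 3.42 = 0.07765 mg/L.
2.27 µg/L = 0.00227 mg/L.
After input B: C = (3.42·0.07765 + 1.26·0.00227) / 4.68 = 0.05735 mg/L.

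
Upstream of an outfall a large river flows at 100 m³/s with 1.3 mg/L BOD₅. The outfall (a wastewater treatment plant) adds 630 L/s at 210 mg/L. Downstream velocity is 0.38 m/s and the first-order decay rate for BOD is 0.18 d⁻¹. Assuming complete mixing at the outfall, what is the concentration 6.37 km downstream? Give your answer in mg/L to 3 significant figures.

630 L/s = 0.63 m³/s.
After complete mixing, C₀ = (0.63·210 + 100·1.3) / 100.6 = 2.607 mg/L.
Travel time t = 6370 m / 0.38 m/s = 1.676e+04 s = 0.194 d.
C = 2.607·exp(−0.18·0.194) = 2.607·0.9657 = 2.517 mg/L.

2.52 mg/L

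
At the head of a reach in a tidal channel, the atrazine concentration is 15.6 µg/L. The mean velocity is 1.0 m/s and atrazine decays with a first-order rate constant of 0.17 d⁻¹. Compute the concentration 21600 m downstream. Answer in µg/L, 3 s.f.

Travel time t = 21600 m / 1.0 m/s = 2.16e+04/1.0 = 2.16e+04 s = 0.25 d.
First-order decay: C = 15.6·exp(−0.17·0.25) = 15.6·0.9584 = 14.95 µg/L.

15.0 µg/L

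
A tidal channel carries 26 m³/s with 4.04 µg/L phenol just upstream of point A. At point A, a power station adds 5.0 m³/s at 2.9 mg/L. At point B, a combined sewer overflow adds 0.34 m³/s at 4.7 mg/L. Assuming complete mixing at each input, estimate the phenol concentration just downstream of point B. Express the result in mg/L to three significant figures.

0.517 mg/L

4.04 µg/L = 0.00404 mg/L.
After input A: C = (26·0.00404 + 5·2.9) / 31 = 0.4711 mg/L.
After input B: C = (31·0.4711 + 0.34·4.7) / 31.34 = 0.517 mg/L.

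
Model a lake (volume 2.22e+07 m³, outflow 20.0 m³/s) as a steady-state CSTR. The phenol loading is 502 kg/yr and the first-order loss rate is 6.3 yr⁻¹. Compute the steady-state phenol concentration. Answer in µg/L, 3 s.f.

0.651 µg/L

Outflow Q = 20.0 m³/s × 3.156e+07 s/yr = 6.312e+08 m³/yr.
Steady-state CSTR mass balance: W = Q·C + k·V·C, so C = W/(Q + kV).
Q + kV = 6.312e+08 + 6.3·2.22e+07 = 7.71e+08 m³/yr.
C = 502/7.71e+08 = 6.511e-07 kg/m³ = 0.0006511 mg/L = 0.6511 µg/L.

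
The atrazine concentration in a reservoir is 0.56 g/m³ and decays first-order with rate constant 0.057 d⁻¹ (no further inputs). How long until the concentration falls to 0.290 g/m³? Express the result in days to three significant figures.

11.5 d

t = ln(C₀/C)/k = ln(0.56/0.290)/0.057 = 0.6581/0.057 = 11.54 d.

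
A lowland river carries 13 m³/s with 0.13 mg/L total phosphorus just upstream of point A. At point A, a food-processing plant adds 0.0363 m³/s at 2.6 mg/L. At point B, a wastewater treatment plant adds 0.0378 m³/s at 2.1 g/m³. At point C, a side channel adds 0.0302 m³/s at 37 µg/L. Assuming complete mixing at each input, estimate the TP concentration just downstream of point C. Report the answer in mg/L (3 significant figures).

0.142 mg/L

After input A: C = (13·0.13 + 0.0363·2.6) / 13.04 = 0.1369 mg/L.
After input B: C = (13.04·0.1369 + 0.0378·2.1) / 13.07 = 0.1426 mg/L.
37 µg/L = 0.037 mg/L.
After input C: C = (13.07·0.1426 + 0.0302·0.037) / 13.1 = 0.1423 mg/L.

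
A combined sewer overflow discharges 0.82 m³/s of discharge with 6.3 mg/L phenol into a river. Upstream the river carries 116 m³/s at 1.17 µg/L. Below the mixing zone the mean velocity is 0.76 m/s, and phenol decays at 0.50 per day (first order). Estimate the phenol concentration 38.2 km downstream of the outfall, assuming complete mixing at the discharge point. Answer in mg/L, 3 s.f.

1.17 µg/L = 0.00117 mg/L.
After complete mixing, C₀ = (0.82·6.3 + 116·0.00117) / 116.8 = 0.04538 mg/L.
Travel time t = 3.82e+04 m / 0.76 m/s = 5.026e+04 s = 0.5817 d.
C = 0.04538·exp(−0.50·0.5817) = 0.04538·0.7476 = 0.03393 mg/L.

0.0339 mg/L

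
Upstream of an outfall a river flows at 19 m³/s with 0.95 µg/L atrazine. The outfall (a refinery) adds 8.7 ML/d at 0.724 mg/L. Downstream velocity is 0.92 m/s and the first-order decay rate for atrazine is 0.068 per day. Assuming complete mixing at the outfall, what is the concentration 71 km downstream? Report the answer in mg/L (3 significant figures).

8.7 ML/d = 0.1007 m³/s.
0.95 µg/L = 0.00095 mg/L.
After complete mixing, C₀ = (0.1007·0.724 + 19·0.00095) / 19.1 = 0.004762 mg/L.
Travel time t = 7.1e+04 m / 0.92 m/s = 7.717e+04 s = 0.8932 d.
C = 0.004762·exp(−0.068·0.8932) = 0.004762·0.9411 = 0.004481 mg/L.

0.00448 mg/L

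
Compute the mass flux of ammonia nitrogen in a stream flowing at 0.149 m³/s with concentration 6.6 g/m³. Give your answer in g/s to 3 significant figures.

Mass flux = Q·C = 0.149 m³/s × 6.6 g/m³ = 0.9834 g/s.

0.983 g/s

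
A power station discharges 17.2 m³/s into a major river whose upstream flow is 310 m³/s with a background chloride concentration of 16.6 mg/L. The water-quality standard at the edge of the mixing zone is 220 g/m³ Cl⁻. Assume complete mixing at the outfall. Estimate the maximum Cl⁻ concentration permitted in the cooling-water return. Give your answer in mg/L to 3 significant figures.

Mass balance: 220·327.2 = 17.2·Cₑ + 310·16.6.
Cₑ = (7.198e+04 − 5146) / 17.2 = 3886 mg/L.

3890 mg/L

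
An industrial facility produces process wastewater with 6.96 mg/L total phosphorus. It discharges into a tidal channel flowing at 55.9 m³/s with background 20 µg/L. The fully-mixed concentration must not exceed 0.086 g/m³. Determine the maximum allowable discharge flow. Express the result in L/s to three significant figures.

537 L/s

20 µg/L = 0.02 mg/L.
Mass balance at complete mixing: C_std·(Q_w + Q_r) = Q_w·C_e + Q_r·C_b.
Rearranging, Q_w = Q_r·(C_std − C_b)/(C_e − C_std) = 55.9·(0.086 − 0.02) / (6.96 − 0.086) = 0.5367 m³/s.
= 536.7 L/s.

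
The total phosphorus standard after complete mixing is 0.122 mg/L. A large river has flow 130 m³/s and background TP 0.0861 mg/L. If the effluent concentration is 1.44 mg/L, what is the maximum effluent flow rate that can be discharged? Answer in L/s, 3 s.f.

Mass balance at complete mixing: C_std·(Q_w + Q_r) = Q_w·C_e + Q_r·C_b.
Rearranging, Q_w = Q_r·(C_std − C_b)/(C_e − C_std) = 130·(0.122 − 0.0861) / (1.44 − 0.122) = 3.541 m³/s.
= 3541 L/s.

3540 L/s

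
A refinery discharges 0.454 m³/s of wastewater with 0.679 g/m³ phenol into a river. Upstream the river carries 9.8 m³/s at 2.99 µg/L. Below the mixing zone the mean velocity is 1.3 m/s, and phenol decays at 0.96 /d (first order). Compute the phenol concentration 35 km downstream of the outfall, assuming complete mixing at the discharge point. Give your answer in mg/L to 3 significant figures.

0.0244 mg/L

2.99 µg/L = 0.00299 mg/L.
After complete mixing, C₀ = (0.454·0.679 + 9.8·0.00299) / 10.25 = 0.03292 mg/L.
Travel time t = 3.5e+04 m / 1.3 m/s = 2.692e+04 s = 0.3116 d.
C = 0.03292·exp(−0.96·0.3116) = 0.03292·0.7415 = 0.02441 mg/L.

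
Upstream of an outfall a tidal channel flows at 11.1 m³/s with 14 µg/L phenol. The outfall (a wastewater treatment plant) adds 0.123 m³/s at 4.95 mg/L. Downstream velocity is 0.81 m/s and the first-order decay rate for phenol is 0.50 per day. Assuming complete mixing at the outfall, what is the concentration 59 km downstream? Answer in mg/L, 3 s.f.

0.0447 mg/L

14 µg/L = 0.014 mg/L.
After complete mixing, C₀ = (0.123·4.95 + 11.1·0.014) / 11.22 = 0.0681 mg/L.
Travel time t = 5.9e+04 m / 0.81 m/s = 7.284e+04 s = 0.843 d.
C = 0.0681·exp(−0.50·0.843) = 0.0681·0.656 = 0.04467 mg/L.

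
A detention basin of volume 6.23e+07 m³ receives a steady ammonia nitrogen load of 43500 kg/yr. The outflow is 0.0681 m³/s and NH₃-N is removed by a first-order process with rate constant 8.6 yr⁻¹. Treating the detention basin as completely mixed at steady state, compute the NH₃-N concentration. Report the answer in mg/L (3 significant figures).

0.0809 mg/L

Outflow Q = 0.0681 m³/s × 3.156e+07 s/yr = 2.149e+06 m³/yr.
Steady-state CSTR mass balance: W = Q·C + k·V·C, so C = W/(Q + kV).
Q + kV = 2.149e+06 + 8.6·6.23e+07 = 5.379e+08 m³/yr.
C = 43500/5.379e+08 = 8.087e-05 kg/m³ = 0.08087 mg/L.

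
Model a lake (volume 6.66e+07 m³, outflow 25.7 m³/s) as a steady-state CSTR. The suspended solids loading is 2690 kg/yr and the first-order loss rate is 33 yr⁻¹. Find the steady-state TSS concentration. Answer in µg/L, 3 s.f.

0.894 µg/L

Outflow Q = 25.7 m³/s × 3.156e+07 s/yr = 8.11e+08 m³/yr.
Steady-state CSTR mass balance: W = Q·C + k·V·C, so C = W/(Q + kV).
Q + kV = 8.11e+08 + 33·6.66e+07 = 3.009e+09 m³/yr.
C = 2690/3.009e+09 = 8.94e-07 kg/m³ = 0.000894 mg/L = 0.894 µg/L.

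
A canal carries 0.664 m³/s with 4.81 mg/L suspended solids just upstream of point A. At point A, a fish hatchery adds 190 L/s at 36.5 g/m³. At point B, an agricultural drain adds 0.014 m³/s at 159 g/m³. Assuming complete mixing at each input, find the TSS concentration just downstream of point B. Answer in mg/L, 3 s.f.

14.2 mg/L

190 L/s = 0.19 m³/s.
After input A: C = (0.664·4.81 + 0.19·36.5) / 0.854 = 11.86 mg/L.
After input B: C = (0.854·11.86 + 0.014·159) / 0.868 = 14.23 mg/L.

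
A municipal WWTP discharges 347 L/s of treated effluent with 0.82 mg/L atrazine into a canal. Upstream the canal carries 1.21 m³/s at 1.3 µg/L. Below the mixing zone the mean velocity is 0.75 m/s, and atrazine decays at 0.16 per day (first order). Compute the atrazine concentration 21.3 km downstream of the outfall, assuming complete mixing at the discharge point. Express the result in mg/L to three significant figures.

347 L/s = 0.347 m³/s.
1.3 µg/L = 0.0013 mg/L.
After complete mixing, C₀ = (0.347·0.82 + 1.21·0.0013) / 1.557 = 0.1838 mg/L.
Travel time t = 2.13e+04 m / 0.75 m/s = 2.84e+04 s = 0.3287 d.
C = 0.1838·exp(−0.16·0.3287) = 0.1838·0.9488 = 0.1743 mg/L.

0.174 mg/L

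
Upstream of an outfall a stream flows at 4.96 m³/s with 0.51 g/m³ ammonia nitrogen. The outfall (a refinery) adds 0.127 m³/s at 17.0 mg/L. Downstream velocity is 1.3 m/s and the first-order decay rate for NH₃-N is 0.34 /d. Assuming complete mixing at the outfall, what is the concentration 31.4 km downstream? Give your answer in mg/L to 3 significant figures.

0.838 mg/L

After complete mixing, C₀ = (0.127·17 + 4.96·0.51) / 5.087 = 0.9217 mg/L.
Travel time t = 3.14e+04 m / 1.3 m/s = 2.415e+04 s = 0.2796 d.
C = 0.9217·exp(−0.34·0.2796) = 0.9217·0.9093 = 0.8381 mg/L.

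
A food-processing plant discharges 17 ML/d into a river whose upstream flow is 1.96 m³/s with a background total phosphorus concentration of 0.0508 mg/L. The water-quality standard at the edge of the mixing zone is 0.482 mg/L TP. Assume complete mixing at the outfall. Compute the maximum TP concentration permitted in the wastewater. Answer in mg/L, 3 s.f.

4.78 mg/L

17 ML/d = 0.1968 m³/s.
Mass balance: 0.482·2.157 = 0.1968·Cₑ + 1.96·0.0508.
Cₑ = (1.04 − 0.09957) / 0.1968 = 4.777 mg/L.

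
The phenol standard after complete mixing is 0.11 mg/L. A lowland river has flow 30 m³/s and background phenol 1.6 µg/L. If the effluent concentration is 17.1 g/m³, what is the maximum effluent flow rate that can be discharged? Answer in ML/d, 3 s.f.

16.5 ML/d

1.6 µg/L = 0.0016 mg/L.
Mass balance at complete mixing: C_std·(Q_w + Q_r) = Q_w·C_e + Q_r·C_b.
Rearranging, Q_w = Q_r·(C_std − C_b)/(C_e − C_std) = 30·(0.11 − 0.0016) / (17.1 − 0.11) = 0.1914 m³/s.
= 16.54 ML/d.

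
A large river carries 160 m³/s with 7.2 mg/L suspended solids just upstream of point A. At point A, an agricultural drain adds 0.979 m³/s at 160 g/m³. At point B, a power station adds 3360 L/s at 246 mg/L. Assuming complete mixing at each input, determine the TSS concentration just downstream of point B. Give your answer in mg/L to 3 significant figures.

After input A: C = (160·7.2 + 0.979·160) / 161 = 8.129 mg/L.
3360 L/s = 3.36 m³/s.
After input B: C = (161·8.129 + 3.36·246) / 164.3 = 12.99 mg/L.

13.0 mg/L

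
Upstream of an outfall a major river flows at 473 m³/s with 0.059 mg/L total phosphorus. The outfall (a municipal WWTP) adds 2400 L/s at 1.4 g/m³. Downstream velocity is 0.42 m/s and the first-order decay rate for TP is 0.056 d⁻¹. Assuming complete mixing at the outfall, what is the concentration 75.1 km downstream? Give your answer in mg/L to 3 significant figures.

0.0586 mg/L

2400 L/s = 2.4 m³/s.
After complete mixing, C₀ = (2.4·1.4 + 473·0.059) / 475.4 = 0.06577 mg/L.
Travel time t = 7.51e+04 m / 0.42 m/s = 1.788e+05 s = 2.07 d.
C = 0.06577·exp(−0.056·2.07) = 0.06577·0.8906 = 0.05857 mg/L.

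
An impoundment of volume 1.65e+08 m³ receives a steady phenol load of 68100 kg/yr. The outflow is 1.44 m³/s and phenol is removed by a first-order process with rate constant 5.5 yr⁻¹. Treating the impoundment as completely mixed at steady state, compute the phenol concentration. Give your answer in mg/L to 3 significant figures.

Outflow Q = 1.44 m³/s × 3.156e+07 s/yr = 4.544e+07 m³/yr.
Steady-state CSTR mass balance: W = Q·C + k·V·C, so C = W/(Q + kV).
Q + kV = 4.544e+07 + 5.5·1.65e+08 = 9.529e+08 m³/yr.
C = 68100/9.529e+08 = 7.146e-05 kg/m³ = 0.07146 mg/L.

0.0715 mg/L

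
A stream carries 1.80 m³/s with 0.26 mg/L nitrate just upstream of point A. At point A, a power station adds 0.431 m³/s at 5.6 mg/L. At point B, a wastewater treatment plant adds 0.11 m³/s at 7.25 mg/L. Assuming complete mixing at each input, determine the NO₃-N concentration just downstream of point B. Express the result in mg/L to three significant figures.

After input A: C = (1.8·0.26 + 0.431·5.6) / 2.231 = 1.292 mg/L.
After input B: C = (2.231·1.292 + 0.11·7.25) / 2.341 = 1.572 mg/L.

1.57 mg/L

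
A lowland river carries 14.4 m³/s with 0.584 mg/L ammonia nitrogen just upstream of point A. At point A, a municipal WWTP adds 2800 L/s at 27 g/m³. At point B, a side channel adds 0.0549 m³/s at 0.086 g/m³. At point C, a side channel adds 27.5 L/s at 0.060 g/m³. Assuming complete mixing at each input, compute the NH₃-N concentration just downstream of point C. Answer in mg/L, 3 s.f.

2800 L/s = 2.8 m³/s.
After input A: C = (14.4·0.584 + 2.8·27) / 17.2 = 4.884 mg/L.
After input B: C = (17.2·4.884 + 0.0549·0.086) / 17.25 = 4.869 mg/L.
27.5 L/s = 0.0275 m³/s.
After input C: C = (17.25·4.869 + 0.0275·0.06) / 17.28 = 4.861 mg/L.

4.86 mg/L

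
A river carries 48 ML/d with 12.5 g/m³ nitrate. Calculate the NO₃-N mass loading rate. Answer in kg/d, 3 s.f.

48 ML/d = 0.5556 m³/s.
Mass flux = Q·C = 0.5556 m³/s × 12.5 g/m³ = 6.944 g/s.
= 6.944 g/s × 86.4 = 600 kg/d.

600 kg/d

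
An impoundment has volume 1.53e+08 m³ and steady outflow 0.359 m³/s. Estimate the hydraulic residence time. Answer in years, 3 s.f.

13.5 yr

Q = 0.359 m³/s × 3.156e+07 s/yr = 1.133e+07 m³/yr.
Hydraulic residence time τ = V/Q = 1.53e+08/1.133e+07 = 13.5 yr.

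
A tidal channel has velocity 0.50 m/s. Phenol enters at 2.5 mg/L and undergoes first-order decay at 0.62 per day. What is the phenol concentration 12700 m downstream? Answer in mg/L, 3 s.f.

2.08 mg/L

Travel time t = 12700 m / 0.50 m/s = 1.27e+04/0.50 = 2.54e+04 s = 0.294 d.
First-order decay: C = 2.5·exp(−0.62·0.294) = 2.5·0.8334 = 2.083 mg/L.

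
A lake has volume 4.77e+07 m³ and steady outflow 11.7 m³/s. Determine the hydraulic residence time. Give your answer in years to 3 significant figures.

0.129 yr

Q = 11.7 m³/s × 3.156e+07 s/yr = 3.692e+08 m³/yr.
Hydraulic residence time τ = V/Q = 4.77e+07/3.692e+08 = 0.1292 yr.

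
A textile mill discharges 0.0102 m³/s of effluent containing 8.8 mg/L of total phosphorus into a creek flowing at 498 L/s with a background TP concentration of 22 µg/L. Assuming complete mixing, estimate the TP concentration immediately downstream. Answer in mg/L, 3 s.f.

498 L/s = 0.498 m³/s.
22 µg/L = 0.022 mg/L.
Flow-weighted mixing gives C = (0.0102·8.8 + 0.498·0.022) / (0.0102 + 0.498) = 0.1007/0.5082 = 0.1982 mg/L.

0.198 mg/L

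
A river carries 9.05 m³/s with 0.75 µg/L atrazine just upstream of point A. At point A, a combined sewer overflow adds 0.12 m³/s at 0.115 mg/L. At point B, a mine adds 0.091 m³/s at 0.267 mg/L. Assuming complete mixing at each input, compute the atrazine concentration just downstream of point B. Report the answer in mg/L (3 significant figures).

0.00485 mg/L

0.75 µg/L = 0.00075 mg/L.
After input A: C = (9.05·0.00075 + 0.12·0.115) / 9.17 = 0.002245 mg/L.
After input B: C = (9.17·0.002245 + 0.091·0.267) / 9.261 = 0.004847 mg/L.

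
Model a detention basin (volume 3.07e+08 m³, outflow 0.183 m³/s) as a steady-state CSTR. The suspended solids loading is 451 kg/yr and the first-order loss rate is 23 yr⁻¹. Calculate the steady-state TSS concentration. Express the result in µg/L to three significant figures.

0.0638 µg/L

Outflow Q = 0.183 m³/s × 3.156e+07 s/yr = 5.775e+06 m³/yr.
Steady-state CSTR mass balance: W = Q·C + k·V·C, so C = W/(Q + kV).
Q + kV = 5.775e+06 + 23·3.07e+08 = 7.067e+09 m³/yr.
C = 451/7.067e+09 = 6.382e-08 kg/m³ = 6.382e-05 mg/L = 0.06382 µg/L.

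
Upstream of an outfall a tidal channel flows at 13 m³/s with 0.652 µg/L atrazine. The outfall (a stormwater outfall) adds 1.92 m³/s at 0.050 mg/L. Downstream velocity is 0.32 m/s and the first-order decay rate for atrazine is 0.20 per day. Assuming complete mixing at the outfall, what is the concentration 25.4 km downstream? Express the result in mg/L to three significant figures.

0.00583 mg/L

0.652 µg/L = 0.000652 mg/L.
After complete mixing, C₀ = (1.92·0.05 + 13·0.000652) / 14.92 = 0.007002 mg/L.
Travel time t = 2.54e+04 m / 0.32 m/s = 7.938e+04 s = 0.9187 d.
C = 0.007002·exp(−0.20·0.9187) = 0.007002·0.8322 = 0.005827 mg/L.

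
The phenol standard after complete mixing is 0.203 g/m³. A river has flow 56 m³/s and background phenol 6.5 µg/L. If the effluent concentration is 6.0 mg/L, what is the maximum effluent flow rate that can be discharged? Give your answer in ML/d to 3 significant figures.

164 ML/d

6.5 µg/L = 0.0065 mg/L.
Mass balance at complete mixing: C_std·(Q_w + Q_r) = Q_w·C_e + Q_r·C_b.
Rearranging, Q_w = Q_r·(C_std − C_b)/(C_e − C_std) = 56·(0.203 − 0.0065) / (6 − 0.203) = 1.898 m³/s.
= 164 ML/d.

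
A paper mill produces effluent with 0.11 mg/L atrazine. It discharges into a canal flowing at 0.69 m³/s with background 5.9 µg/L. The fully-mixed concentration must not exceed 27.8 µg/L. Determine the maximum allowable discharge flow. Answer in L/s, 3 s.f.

184 L/s

5.9 µg/L = 0.0059 mg/L.
27.8 µg/L = 0.0278 mg/L.
Mass balance at complete mixing: C_std·(Q_w + Q_r) = Q_w·C_e + Q_r·C_b.
Rearranging, Q_w = Q_r·(C_std − C_b)/(C_e − C_std) = 0.69·(0.0278 − 0.0059) / (0.11 − 0.0278) = 0.1838 m³/s.
= 183.8 L/s.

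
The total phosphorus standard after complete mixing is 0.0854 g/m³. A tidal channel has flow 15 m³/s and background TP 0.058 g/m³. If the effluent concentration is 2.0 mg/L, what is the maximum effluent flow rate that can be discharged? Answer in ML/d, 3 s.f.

18.5 ML/d

Mass balance at complete mixing: C_std·(Q_w + Q_r) = Q_w·C_e + Q_r·C_b.
Rearranging, Q_w = Q_r·(C_std − C_b)/(C_e − C_std) = 15·(0.0854 − 0.058) / (2 − 0.0854) = 0.2147 m³/s.
= 18.55 ML/d.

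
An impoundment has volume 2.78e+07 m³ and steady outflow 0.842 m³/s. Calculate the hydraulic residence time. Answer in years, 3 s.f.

1.05 yr

Q = 0.842 m³/s × 3.156e+07 s/yr = 2.657e+07 m³/yr.
Hydraulic residence time τ = V/Q = 2.78e+07/2.657e+07 = 1.046 yr.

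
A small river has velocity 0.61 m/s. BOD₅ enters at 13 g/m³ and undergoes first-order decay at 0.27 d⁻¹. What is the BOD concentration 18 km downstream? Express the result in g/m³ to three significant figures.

11.9 g/m³

Travel time t = 18 km / 0.61 m/s = 1.8e+04/0.61 = 2.951e+04 s = 0.3415 d.
First-order decay: C = 13·exp(−0.27·0.3415) = 13·0.9119 = 11.85 g/m³.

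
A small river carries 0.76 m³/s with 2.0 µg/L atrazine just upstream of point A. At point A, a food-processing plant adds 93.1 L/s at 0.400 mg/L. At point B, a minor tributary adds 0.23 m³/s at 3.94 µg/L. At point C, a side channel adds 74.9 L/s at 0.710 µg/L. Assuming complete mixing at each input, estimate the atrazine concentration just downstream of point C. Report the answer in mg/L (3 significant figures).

0.0343 mg/L

2.0 µg/L = 0.002 mg/L.
93.1 L/s = 0.0931 m³/s.
After input A: C = (0.76·0.002 + 0.0931·0.4) / 0.8531 = 0.04543 mg/L.
3.94 µg/L = 0.00394 mg/L.
After input B: C = (0.8531·0.04543 + 0.23·0.00394) / 1.083 = 0.03662 mg/L.
74.9 L/s = 0.0749 m³/s.
0.710 µg/L = 0.00071 mg/L.
After input C: C = (1.083·0.03662 + 0.0749·0.00071) / 1.158 = 0.0343 mg/L.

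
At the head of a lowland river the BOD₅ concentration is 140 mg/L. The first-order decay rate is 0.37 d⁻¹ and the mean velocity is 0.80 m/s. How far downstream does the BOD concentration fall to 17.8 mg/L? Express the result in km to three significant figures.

From C = C₀·e^(−kt), t = ln(C₀/C)/k = ln(140/17.8)/0.37 = 2.062/0.37 = 5.574 d.
Distance = v·t = 0.80 m/s × 4.816e+05 s = 3.853e+05 m = 385.3 km.

385 km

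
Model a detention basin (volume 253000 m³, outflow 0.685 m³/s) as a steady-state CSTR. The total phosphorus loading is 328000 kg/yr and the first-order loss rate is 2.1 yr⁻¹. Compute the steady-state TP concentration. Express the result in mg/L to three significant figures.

Outflow Q = 0.685 m³/s × 3.156e+07 s/yr = 2.162e+07 m³/yr.
Steady-state CSTR mass balance: W = Q·C + k·V·C, so C = W/(Q + kV).
Q + kV = 2.162e+07 + 2.1·253000 = 2.215e+07 m³/yr.
C = 328000/2.215e+07 = 0.01481 kg/m³ = 14.81 mg/L.

14.8 mg/L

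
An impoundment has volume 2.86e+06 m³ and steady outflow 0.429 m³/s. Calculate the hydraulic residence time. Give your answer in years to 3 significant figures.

0.211 yr

Q = 0.429 m³/s × 3.156e+07 s/yr = 1.354e+07 m³/yr.
Hydraulic residence time τ = V/Q = 2.86e+06/1.354e+07 = 0.2113 yr.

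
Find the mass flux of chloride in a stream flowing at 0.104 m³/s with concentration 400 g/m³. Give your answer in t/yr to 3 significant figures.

1310 t/yr

Mass flux = Q·C = 0.104 m³/s × 400 g/m³ = 41.6 g/s.
= 41.6 g/s × 31.56 = 1313 t/yr.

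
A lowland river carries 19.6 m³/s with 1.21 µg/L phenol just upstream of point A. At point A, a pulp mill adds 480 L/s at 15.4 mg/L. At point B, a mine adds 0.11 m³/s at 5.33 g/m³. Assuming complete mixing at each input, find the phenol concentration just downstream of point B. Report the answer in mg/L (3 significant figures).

0.396 mg/L

1.21 µg/L = 0.00121 mg/L.
480 L/s = 0.48 m³/s.
After input A: C = (19.6·0.00121 + 0.48·15.4) / 20.08 = 0.3693 mg/L.
After input B: C = (20.08·0.3693 + 0.11·5.33) / 20.19 = 0.3963 mg/L.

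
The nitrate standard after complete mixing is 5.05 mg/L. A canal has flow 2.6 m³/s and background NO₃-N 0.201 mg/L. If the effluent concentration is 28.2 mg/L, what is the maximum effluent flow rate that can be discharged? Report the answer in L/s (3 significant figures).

Mass balance at complete mixing: C_std·(Q_w + Q_r) = Q_w·C_e + Q_r·C_b.
Rearranging, Q_w = Q_r·(C_std − C_b)/(C_e − C_std) = 2.6·(5.05 − 0.201) / (28.2 − 5.05) = 0.5446 m³/s.
= 544.6 L/s.

545 L/s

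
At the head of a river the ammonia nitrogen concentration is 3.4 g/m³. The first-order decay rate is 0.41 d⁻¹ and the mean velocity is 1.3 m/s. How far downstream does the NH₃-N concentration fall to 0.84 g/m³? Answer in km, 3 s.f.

383 km

From C = C₀·e^(−kt), t = ln(C₀/C)/k = ln(3.4/0.84)/0.41 = 1.398/0.41 = 3.41 d.
Distance = v·t = 1.3 m/s × 2.946e+05 s = 3.83e+05 m = 383 km.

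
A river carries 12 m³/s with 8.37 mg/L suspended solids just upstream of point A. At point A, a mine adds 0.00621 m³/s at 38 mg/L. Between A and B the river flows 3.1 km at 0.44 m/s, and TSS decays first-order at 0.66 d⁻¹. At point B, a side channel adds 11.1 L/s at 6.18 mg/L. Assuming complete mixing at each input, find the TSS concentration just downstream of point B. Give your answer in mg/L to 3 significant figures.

After input A: C = (12·8.37 + 0.00621·38) / 12.01 = 8.385 mg/L.
Over the 3.1 km reach to input B (t = 7045 s = 0.08154 d), decay gives C = 8.385·exp(−0.66·0.08154) = 7.946 mg/L.
11.1 L/s = 0.0111 m³/s.
After input B: C = (12.01·7.946 + 0.0111·6.18) / 12.02 = 7.944 mg/L.

7.94 mg/L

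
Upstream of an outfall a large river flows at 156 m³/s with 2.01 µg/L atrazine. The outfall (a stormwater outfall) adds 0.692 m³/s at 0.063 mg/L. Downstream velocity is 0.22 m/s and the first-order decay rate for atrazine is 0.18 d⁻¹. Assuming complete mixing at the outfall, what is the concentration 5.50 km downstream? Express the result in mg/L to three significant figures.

2.01 µg/L = 0.00201 mg/L.
After complete mixing, C₀ = (0.692·0.063 + 156·0.00201) / 156.7 = 0.002279 mg/L.
Travel time t = 5500 m / 0.22 m/s = 2.5e+04 s = 0.2894 d.
C = 0.002279·exp(−0.18·0.2894) = 0.002279·0.9492 = 0.002164 mg/L.

0.00216 mg/L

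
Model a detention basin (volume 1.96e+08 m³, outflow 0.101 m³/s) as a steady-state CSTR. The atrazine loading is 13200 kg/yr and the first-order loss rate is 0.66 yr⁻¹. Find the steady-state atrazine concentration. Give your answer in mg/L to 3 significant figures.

Outflow Q = 0.101 m³/s × 3.156e+07 s/yr = 3.187e+06 m³/yr.
Steady-state CSTR mass balance: W = Q·C + k·V·C, so C = W/(Q + kV).
Q + kV = 3.187e+06 + 0.66·1.96e+08 = 1.325e+08 m³/yr.
C = 13200/1.325e+08 = 9.959e-05 kg/m³ = 0.09959 mg/L.

0.0996 mg/L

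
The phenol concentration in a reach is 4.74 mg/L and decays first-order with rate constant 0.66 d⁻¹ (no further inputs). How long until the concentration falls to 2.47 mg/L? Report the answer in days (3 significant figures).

t = ln(C₀/C)/k = ln(4.74/2.47)/0.66 = 0.6518/0.66 = 0.9876 d.

0.988 d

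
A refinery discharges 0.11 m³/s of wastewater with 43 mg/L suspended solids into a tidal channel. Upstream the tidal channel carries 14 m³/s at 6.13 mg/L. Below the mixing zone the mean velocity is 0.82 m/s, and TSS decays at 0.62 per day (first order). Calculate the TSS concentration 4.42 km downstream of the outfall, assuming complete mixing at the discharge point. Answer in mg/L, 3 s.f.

6.17 mg/L

After complete mixing, C₀ = (0.11·43 + 14·6.13) / 14.11 = 6.417 mg/L.
Travel time t = 4420 m / 0.82 m/s = 5390 s = 0.06239 d.
C = 6.417·exp(−0.62·0.06239) = 6.417·0.9621 = 6.174 mg/L.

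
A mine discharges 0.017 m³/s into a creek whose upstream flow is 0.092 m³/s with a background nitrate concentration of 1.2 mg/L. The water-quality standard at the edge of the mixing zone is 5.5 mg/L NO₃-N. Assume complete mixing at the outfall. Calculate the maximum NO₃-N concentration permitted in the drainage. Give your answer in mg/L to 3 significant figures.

28.8 mg/L

Mass balance: 5.5·0.109 = 0.017·Cₑ + 0.092·1.2.
Cₑ = (0.5995 − 0.1104) / 0.017 = 28.77 mg/L.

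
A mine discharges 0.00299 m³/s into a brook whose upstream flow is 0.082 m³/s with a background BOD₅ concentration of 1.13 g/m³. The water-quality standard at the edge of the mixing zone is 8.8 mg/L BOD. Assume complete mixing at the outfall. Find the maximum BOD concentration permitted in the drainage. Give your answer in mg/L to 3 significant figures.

Mass balance: 8.8·0.08499 = 0.00299·Cₑ + 0.082·1.13.
Cₑ = (0.7479 − 0.09266) / 0.00299 = 219.1 mg/L.

219 mg/L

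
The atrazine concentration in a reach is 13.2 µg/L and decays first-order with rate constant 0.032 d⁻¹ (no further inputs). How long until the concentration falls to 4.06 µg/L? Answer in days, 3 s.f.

36.8 d

t = ln(C₀/C)/k = ln(13.2/4.06)/0.032 = 1.179/0.032 = 36.84 d.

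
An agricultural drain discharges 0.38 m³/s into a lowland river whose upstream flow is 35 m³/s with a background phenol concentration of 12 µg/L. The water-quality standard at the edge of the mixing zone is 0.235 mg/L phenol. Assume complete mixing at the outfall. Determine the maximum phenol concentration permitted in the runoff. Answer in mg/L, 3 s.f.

12 µg/L = 0.012 mg/L.
Mass balance: 0.235·35.38 = 0.38·Cₑ + 35·0.012.
Cₑ = (8.314 − 0.42) / 0.38 = 20.77 mg/L.

20.8 mg/L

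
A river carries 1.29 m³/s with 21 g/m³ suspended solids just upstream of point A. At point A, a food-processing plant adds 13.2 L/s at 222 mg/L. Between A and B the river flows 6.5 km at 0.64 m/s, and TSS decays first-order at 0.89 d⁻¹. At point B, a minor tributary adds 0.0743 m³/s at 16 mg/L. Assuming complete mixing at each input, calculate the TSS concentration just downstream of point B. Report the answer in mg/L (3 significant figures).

20.5 mg/L

13.2 L/s = 0.0132 m³/s.
After input A: C = (1.29·21 + 0.0132·222) / 1.303 = 23.04 mg/L.
Over the 6.5 km reach to input B (t = 1.016e+04 s = 0.1175 d), decay gives C = 23.04·exp(−0.89·0.1175) = 20.75 mg/L.
After input B: C = (1.303·20.75 + 0.0743·16) / 1.378 = 20.49 mg/L.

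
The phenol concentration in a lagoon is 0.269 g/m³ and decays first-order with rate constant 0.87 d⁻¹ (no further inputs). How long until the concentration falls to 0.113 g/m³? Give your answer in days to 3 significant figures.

t = ln(C₀/C)/k = ln(0.269/0.113)/0.87 = 0.8673/0.87 = 0.9969 d.

0.997 d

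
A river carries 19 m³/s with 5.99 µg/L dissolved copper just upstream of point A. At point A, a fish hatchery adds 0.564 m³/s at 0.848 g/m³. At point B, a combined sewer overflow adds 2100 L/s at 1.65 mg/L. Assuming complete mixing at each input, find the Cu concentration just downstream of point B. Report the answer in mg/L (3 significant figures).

0.187 mg/L

5.99 µg/L = 0.00599 mg/L.
After input A: C = (19·0.00599 + 0.564·0.848) / 19.56 = 0.03026 mg/L.
2100 L/s = 2.1 m³/s.
After input B: C = (19.56·0.03026 + 2.1·1.65) / 21.66 = 0.1873 mg/L.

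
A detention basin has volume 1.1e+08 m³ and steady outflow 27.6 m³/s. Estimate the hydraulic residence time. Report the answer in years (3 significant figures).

Q = 27.6 m³/s × 3.156e+07 s/yr = 8.71e+08 m³/yr.
Hydraulic residence time τ = V/Q = 1.1e+08/8.71e+08 = 0.1263 yr.

0.126 yr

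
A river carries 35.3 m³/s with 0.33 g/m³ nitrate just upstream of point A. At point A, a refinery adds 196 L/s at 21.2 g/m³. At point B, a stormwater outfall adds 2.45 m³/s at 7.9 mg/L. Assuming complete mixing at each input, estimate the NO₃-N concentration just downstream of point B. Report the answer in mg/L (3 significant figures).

196 L/s = 0.196 m³/s.
After input A: C = (35.3·0.33 + 0.196·21.2) / 35.5 = 0.4452 mg/L.
After input B: C = (35.5·0.4452 + 2.45·7.9) / 37.95 = 0.9266 mg/L.

0.927 mg/L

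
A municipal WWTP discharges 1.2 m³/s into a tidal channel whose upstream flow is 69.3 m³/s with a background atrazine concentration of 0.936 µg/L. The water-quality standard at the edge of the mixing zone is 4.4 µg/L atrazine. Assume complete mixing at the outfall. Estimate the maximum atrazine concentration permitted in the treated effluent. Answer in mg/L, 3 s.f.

0.936 µg/L = 0.000936 mg/L.
4.4 µg/L = 0.0044 mg/L.
Mass balance: 0.0044·70.5 = 1.2·Cₑ + 69.3·0.000936.
Cₑ = (0.3102 − 0.06486) / 1.2 = 0.2044 mg/L.

0.204 mg/L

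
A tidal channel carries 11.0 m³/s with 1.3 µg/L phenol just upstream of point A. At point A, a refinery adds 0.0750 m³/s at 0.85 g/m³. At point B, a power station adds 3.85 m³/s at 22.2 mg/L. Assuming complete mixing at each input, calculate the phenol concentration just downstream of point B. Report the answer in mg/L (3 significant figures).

1.3 µg/L = 0.0013 mg/L.
After input A: C = (11·0.0013 + 0.075·0.85) / 11.07 = 0.007047 mg/L.
After input B: C = (11.07·0.007047 + 3.85·22.2) / 14.92 = 5.732 mg/L.

5.73 mg/L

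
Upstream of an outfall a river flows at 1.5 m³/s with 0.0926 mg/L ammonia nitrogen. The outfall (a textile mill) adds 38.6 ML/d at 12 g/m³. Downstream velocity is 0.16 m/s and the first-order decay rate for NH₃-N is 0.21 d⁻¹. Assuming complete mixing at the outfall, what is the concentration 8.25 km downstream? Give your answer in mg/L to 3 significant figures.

38.6 ML/d = 0.4468 m³/s.
After complete mixing, C₀ = (0.4468·12 + 1.5·0.0926) / 1.947 = 2.825 mg/L.
Travel time t = 8250 m / 0.16 m/s = 5.156e+04 s = 0.5968 d.
C = 2.825·exp(−0.21·0.5968) = 2.825·0.8822 = 2.492 mg/L.

2.49 mg/L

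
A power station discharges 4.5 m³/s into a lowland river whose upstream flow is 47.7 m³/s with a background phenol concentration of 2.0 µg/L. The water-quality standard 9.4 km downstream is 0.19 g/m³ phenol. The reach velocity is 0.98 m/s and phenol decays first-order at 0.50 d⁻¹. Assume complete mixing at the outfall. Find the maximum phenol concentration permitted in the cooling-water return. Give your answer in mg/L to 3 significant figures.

2.0 µg/L = 0.002 mg/L.
Travel time to the compliance point: t = 9400/0.98 = 9592 s = 0.111 d; decay factor exp(−0.50·0.111) = 0.946.
So the concentration just after mixing may be at most 0.19/0.946 = 0.2008 mg/L.
Mass balance: 0.2008·52.2 = 4.5·Cₑ + 47.7·0.002.
Cₑ = (10.48 − 0.0954) / 4.5 = 2.309 mg/L.

2.31 mg/L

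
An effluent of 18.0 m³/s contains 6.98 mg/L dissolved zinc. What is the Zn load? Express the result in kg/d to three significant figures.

Mass flux = Q·C = 18 m³/s × 6.98 g/m³ = 125.6 g/s.
= 125.6 g/s × 86.4 = 1.086e+04 kg/d.

10900 kg/d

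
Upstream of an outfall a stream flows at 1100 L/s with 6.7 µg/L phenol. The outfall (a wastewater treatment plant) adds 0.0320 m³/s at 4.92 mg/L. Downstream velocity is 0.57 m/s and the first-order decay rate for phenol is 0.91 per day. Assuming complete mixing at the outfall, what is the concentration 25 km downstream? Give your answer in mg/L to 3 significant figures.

1100 L/s = 1.1 m³/s.
6.7 µg/L = 0.0067 mg/L.
After complete mixing, C₀ = (0.032·4.92 + 1.1·0.0067) / 1.132 = 0.1456 mg/L.
Travel time t = 2.5e+04 m / 0.57 m/s = 4.386e+04 s = 0.5076 d.
C = 0.1456·exp(−0.91·0.5076) = 0.1456·0.6301 = 0.09173 mg/L.

0.0917 mg/L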